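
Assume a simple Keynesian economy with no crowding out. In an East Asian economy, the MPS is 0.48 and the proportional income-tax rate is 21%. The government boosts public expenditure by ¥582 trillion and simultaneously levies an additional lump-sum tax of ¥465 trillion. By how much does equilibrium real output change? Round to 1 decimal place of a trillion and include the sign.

+¥577.4 trillion

MPC = 1 − MPS = 1 − 0.48 = 0.52.
Expenditure multiplier = 1/(1 − c(1−t)) = 1/(1 − 0.52×0.79) = 1/0.5892 ≈ 1.697.
ΔG contributes k·ΔG = (+¥582 trillion) / 0.5892 ≈ +¥987.8 trillion.
ΔT of +¥465 trillion changes first-round spending by −c·ΔT = −¥241.8 trillion, contributing k·(−c·ΔT) = (−¥241.8 trillion) / 0.5892 ≈ −¥410.4 trillion.
Net ΔY = k(ΔG − c·ΔT) = (+¥340.2 trillion) / 0.5892 ≈ +¥577.4 trillion.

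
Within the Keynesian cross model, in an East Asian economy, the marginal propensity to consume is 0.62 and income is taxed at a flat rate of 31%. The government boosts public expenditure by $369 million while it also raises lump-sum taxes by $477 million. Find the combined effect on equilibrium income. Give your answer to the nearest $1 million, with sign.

+$128 million

Expenditure multiplier = 1/(1 − c(1−t)) = 1/(1 − 0.62×0.69) = 1/0.5722 ≈ 1.748.
ΔG contributes k·ΔG = (+$369 million) / 0.5722 ≈ +$644.9 million.
ΔT of +$477 million changes first-round spending by −c·ΔT = −$295.74 million, contributing k·(−c·ΔT) = (−$295.74 million) / 0.5722 ≈ −$516.8 million.
Net ΔY = k(ΔG − c·ΔT) = (+$73.26 million) / 0.5722 ≈ +$128 million.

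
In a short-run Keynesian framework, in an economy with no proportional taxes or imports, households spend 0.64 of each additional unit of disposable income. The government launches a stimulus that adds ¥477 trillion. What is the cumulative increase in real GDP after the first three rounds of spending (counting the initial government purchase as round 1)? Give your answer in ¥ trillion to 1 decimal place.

¥977.7 trillion

Round 1 adds ΔG = ¥477 trillion; each later round is MPC = 0.64 times the previous.
After 3 rounds: 477 + 305.28 + 195.3792 = ΔG·(1 − c^3)/(1 − c) = 477 × (1 − 0.262144)/0.36 ≈ ¥977.7 trillion.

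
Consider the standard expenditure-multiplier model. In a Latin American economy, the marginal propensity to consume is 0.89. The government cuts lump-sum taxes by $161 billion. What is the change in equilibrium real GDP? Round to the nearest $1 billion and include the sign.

+$1,303 billion

A lump-sum tax change of −$161 billion shifts disposable income by +$161 billion; first-round consumption changes by −c × ΔT = −0.89 × (−$161 billion) = +$143.29 billion.
Expenditure multiplier = 1/(1 − MPC) = 1/(1 − 0.89) = 1/0.11 ≈ 9.091.
The tax multiplier is −c × k ≈ −8.091, so ΔY = k × (−c·ΔT) = (+$143.29 billion) / 0.11 ≈ +$1,303 billion.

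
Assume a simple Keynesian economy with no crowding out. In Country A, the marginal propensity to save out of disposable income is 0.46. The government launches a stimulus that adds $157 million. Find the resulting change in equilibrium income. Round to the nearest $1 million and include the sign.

MPC = 1 − MPS = 1 − 0.46 = 0.54.
Expenditure multiplier = 1/(1 − MPC) = 1/(1 − 0.54) = 1/0.46 ≈ 2.174.
ΔY = k × ΔG = (+$157 million) / 0.46 ≈ +$341 million.

+$341 million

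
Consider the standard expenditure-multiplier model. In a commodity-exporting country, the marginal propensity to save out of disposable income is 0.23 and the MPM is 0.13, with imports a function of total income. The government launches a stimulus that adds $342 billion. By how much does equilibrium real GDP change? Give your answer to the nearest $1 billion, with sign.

+$950 billion

MPC = 1 − MPS = 1 − 0.23 = 0.77.
Expenditure multiplier = 1/(1 − c + m) = 1/(1 − 0.77 + 0.13) = 1/0.36 ≈ 2.778.
ΔY = k × ΔG = (+$342 billion) / 0.36 = +$950 billion.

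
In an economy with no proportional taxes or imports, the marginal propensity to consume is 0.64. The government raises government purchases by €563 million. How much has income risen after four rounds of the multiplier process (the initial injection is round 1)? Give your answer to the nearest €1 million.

€1,302 million

Round 1 adds ΔG = €563 million; each later round is MPC = 0.64 times the previous.
After 4 rounds: 563 + 360.32 + 230.6048 + 147.587072 = ΔG·(1 − c^4)/(1 − c) = 563 × (1 − 0.16777216)/0.36 ≈ €1,302 million.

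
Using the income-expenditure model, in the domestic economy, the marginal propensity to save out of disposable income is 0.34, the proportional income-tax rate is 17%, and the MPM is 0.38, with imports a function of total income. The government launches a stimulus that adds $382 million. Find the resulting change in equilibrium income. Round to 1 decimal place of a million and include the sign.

+$459.0 million

MPC = 1 − MPS = 1 − 0.34 = 0.66.
Government-spending multiplier = 1/(1 − c(1−t) + m) = 1/(1 − 0.66×0.83 + 0.38) = 1/0.8322 ≈ 1.202.
ΔY = k × ΔG = (+$382 million) / 0.8322 ≈ +$459 million.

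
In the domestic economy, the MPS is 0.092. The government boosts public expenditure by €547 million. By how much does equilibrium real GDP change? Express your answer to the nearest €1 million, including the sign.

MPC = 1 − MPS = 1 − 0.092 = 0.908.
Spending multiplier = 1/(1 − MPC) = 1/(1 − 0.908) = 1/0.092 ≈ 10.87.
ΔY = k × ΔG = (+€547 million) / 0.092 ≈ +€5,946 million.

+€5,946 million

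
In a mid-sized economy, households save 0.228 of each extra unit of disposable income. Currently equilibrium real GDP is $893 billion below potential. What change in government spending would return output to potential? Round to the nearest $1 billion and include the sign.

MPC = 1 − MPS = 1 − 0.228 = 0.772.
Spending multiplier = 1/(1 − MPC) = 1/(1 − 0.772) = 1/0.228 ≈ 4.386.
Need ΔY = +$893 billion, so ΔG = ΔY/k = (+$893 billion) × 0.228 ≈ +$204 billion.
The government should increase government spending by $204 billion.

+$204 billion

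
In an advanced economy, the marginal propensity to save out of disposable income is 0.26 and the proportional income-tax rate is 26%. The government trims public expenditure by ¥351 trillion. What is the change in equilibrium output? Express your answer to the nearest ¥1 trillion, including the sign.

−¥776 trillion

MPC = 1 − MPS = 1 − 0.26 = 0.74.
Expenditure multiplier = 1/(1 − c(1−t)) = 1/(1 − 0.74×0.74) = 1/0.4524 ≈ 2.21.
ΔY = k × ΔG = (−¥351 trillion) / 0.4524 ≈ −¥776 trillion.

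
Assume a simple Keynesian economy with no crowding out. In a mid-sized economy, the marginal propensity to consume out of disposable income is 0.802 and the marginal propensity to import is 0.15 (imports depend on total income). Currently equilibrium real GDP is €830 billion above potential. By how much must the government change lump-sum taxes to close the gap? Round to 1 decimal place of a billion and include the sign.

Spending multiplier = 1/(1 − c + m) = 1/(1 − 0.802 + 0.15) = 1/0.348 ≈ 2.874.
Tax multiplier = −c·k = −0.802/0.348 ≈ −2.305. Need ΔY = −€830 billion, so ΔT = ΔY/(−c·k) = −(−€830 billion) × 0.348 / 0.802 ≈ +€360.1 billion.
The government should raise lump-sum taxes by €360.1 billion.

+€360.1 billion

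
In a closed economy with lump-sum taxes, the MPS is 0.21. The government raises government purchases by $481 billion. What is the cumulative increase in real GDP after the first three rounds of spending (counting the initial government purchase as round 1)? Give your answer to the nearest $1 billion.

$1,161 billion

MPC = 1 − MPS = 1 − 0.21 = 0.79.
Round 1 adds ΔG = $481 billion; each later round is MPC = 0.79 times the previous.
After 3 rounds: 481 + 379.99 + 300.1921 = ΔG·(1 − c^3)/(1 − c) = 481 × (1 − 0.493039)/0.21 ≈ $1,161 billion.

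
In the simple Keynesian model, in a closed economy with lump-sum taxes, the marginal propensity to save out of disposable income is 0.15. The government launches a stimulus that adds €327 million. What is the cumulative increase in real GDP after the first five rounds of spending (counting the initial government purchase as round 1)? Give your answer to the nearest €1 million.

MPC = 1 − MPS = 1 − 0.15 = 0.85.
Round 1 adds ΔG = €327 million; each later round is MPC = 0.85 times the previous.
After 5 rounds: 327 + 277.95 + 236.2575 + 200.818875 + 170.69604375 = ΔG·(1 − c^5)/(1 − c) = 327 × (1 − 0.4437053125)/0.15 ≈ €1,213 million.

€1,213 million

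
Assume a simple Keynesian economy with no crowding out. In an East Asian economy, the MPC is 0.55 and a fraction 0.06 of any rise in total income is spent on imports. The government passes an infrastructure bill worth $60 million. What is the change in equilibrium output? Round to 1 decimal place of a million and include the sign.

Government-spending multiplier = 1/(1 − c + m) = 1/(1 − 0.55 + 0.06) = 1/0.51 ≈ 1.961.
ΔY = k × ΔG = (+$60 million) / 0.51 ≈ +$117.6 million.

+$117.6 million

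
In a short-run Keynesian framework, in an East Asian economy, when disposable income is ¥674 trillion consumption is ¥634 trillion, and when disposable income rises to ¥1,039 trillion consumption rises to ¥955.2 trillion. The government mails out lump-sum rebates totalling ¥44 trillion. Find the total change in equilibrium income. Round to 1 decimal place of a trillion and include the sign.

+¥322.7 trillion

MPC = ΔC/ΔYd = (955.2 − 634)/(1,039 − 674) = 321.2/365 = 0.88.
A lump-sum tax change of −¥44 trillion shifts disposable income by +¥44 trillion; first-round consumption changes by −c × ΔT = −0.88 × (−¥44 trillion) = +¥38.72 trillion.
Expenditure multiplier = 1/(1 − MPC) = 1/(1 − 0.88) = 1/0.12 ≈ 8.333.
The tax multiplier is −c × k ≈ −7.333, so ΔY = k × (−c·ΔT) = (+¥38.72 trillion) / 0.12 ≈ +¥322.7 trillion.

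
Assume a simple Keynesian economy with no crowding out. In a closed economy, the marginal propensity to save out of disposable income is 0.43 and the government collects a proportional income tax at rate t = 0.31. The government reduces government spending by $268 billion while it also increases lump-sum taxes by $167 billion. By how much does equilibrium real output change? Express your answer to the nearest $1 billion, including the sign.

MPC = 1 − MPS = 1 − 0.43 = 0.57.
Expenditure multiplier = 1/(1 − c(1−t)) = 1/(1 − 0.57×0.69) = 1/0.6067 ≈ 1.648.
ΔG contributes k·ΔG = (−$268 billion) / 0.6067 ≈ −$441.7 billion.
ΔT of +$167 billion changes first-round spending by −c·ΔT = −$95.19 billion, contributing k·(−c·ΔT) = (−$95.19 billion) / 0.6067 ≈ −$156.9 billion.
Net ΔY = k(ΔG − c·ΔT) = (−$363.19 billion) / 0.6067 ≈ −$599 billion.

−$599 billion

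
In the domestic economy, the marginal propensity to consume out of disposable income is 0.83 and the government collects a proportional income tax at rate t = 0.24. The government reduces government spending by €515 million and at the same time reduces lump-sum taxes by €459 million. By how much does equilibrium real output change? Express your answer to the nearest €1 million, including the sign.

−€363 million

Expenditure multiplier = 1/(1 − c(1−t)) = 1/(1 − 0.83×0.76) = 1/0.3692 ≈ 2.709.
ΔG contributes k·ΔG = (−€515 million) / 0.3692 ≈ −€1,394.9 million.
ΔT of −€459 million changes first-round spending by −c·ΔT = +€380.97 million, contributing k·(−c·ΔT) = (+€380.97 million) / 0.3692 ≈ +€1,031.9 million.
Net ΔY = k(ΔG − c·ΔT) = (−€134.03 million) / 0.3692 ≈ −€363 million.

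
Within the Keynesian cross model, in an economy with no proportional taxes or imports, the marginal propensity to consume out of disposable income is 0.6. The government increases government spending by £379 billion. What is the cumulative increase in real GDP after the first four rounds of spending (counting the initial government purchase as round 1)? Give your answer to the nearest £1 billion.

£825 billion

Round 1 adds ΔG = £379 billion; each later round is MPC = 0.6 times the previous.
After 4 rounds: 379 + 227.4 + 136.44 + 81.864 = ΔG·(1 − c^4)/(1 − c) = 379 × (1 − 0.1296)/0.4 ≈ £825 billion.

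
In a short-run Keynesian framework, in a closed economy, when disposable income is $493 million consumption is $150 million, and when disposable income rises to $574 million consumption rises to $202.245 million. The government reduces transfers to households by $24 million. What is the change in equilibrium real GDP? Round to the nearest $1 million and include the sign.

MPC = ΔC/ΔYd = (202.245 − 150)/(574 − 493) = 52.245/81 = 0.645.
The transfer change shifts disposable income by −$24 million, so first-round consumption changes by c·ΔTR = 0.645 × (−$24 million) = −$15.48 million.
Expenditure multiplier = 1/(1 − MPC) = 1/(1 − 0.645) = 1/0.355 ≈ 2.817.
The transfer multiplier is c × k ≈ 1.817, so ΔY = k × (c·ΔTR) = (−$15.48 million) / 0.355 ≈ −$44 million.

−$44 million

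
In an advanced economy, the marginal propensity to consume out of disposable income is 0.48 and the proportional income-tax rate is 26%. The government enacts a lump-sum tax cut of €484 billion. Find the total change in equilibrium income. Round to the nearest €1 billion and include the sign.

+€360 billion

A lump-sum tax change of −€484 billion shifts disposable income by +€484 billion; first-round consumption changes by −c × ΔT = −0.48 × (−€484 billion) = +€232.32 billion.
Expenditure multiplier = 1/(1 − c(1−t)) = 1/(1 − 0.48×0.74) = 1/0.6448 ≈ 1.551.
The tax multiplier is −c × k ≈ −0.744, so ΔY = k × (−c·ΔT) = (+€232.32 billion) / 0.6448 ≈ +€360 billion.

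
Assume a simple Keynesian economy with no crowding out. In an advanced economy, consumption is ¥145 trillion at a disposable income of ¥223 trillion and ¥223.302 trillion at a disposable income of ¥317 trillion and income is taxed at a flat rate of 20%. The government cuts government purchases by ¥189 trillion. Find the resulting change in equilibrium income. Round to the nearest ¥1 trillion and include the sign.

MPC = ΔC/ΔYd = (223.302 − 145)/(317 − 223) = 78.302/94 = 0.833.
Spending multiplier = 1/(1 − c(1−t)) = 1/(1 − 0.833×0.8) = 1/0.3336 ≈ 2.998.
ΔY = k × ΔG = (−¥189 trillion) / 0.3336 ≈ −¥567 trillion.

−¥567 trillion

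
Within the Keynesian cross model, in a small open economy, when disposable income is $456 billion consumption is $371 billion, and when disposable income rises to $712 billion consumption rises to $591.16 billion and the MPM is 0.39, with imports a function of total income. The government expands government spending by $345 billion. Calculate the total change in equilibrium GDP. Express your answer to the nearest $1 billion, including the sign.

+$651 billion

MPC = ΔC/ΔYd = (591.16 − 371)/(712 − 456) = 220.16/256 = 0.86.
Government-spending multiplier = 1/(1 − c + m) = 1/(1 − 0.86 + 0.39) = 1/0.53 ≈ 1.887.
ΔY = k × ΔG = (+$345 billion) / 0.53 ≈ +$651 billion.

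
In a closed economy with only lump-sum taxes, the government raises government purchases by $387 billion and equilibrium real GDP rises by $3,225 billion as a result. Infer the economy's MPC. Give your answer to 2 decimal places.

Implied spending multiplier k = ΔY/ΔG = 3,225/387 ≈ 8.3333.
Since k = 1/(1 − MPC), MPC = 1 − 1/k = 1 − ΔG/ΔY = 1 − 387/3,225 = 0.88.

0.88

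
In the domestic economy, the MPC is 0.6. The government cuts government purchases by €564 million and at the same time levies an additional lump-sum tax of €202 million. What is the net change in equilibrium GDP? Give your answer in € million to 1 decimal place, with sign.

−€1,713.0 million

Expenditure multiplier = 1/(1 − MPC) = 1/(1 − 0.6) = 1/0.4 = 2.5.
ΔG contributes k·ΔG = (−€564 million) / 0.4 = −€1,410 million.
ΔT of +€202 million changes first-round spending by −c·ΔT = −€121.2 million, contributing k·(−c·ΔT) = (−€121.2 million) / 0.4 = −€303 million.
Net ΔY = k(ΔG − c·ΔT) = (−€685.2 million) / 0.4 = −€1,713 million.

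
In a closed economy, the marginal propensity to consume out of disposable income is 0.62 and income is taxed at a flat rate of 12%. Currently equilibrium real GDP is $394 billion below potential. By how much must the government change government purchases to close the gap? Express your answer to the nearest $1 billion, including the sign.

+$179 billion

Spending multiplier = 1/(1 − c(1−t)) = 1/(1 − 0.62×0.88) = 1/0.4544 ≈ 2.201.
Need ΔY = +$394 billion, so ΔG = ΔY/k = (+$394 billion) × 0.4544 ≈ +$179 billion.
The government should increase government purchases by $179 billion.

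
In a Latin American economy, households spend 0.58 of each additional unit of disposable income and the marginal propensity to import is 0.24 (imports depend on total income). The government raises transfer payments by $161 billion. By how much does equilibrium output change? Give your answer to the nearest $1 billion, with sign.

The transfer change shifts disposable income by +$161 billion, so first-round consumption changes by c·ΔTR = 0.58 × (+$161 billion) = +$93.38 billion.
Expenditure multiplier = 1/(1 − c + m) = 1/(1 − 0.58 + 0.24) = 1/0.66 ≈ 1.515.
The transfer multiplier is c × k ≈ 0.879, so ΔY = k × (c·ΔTR) = (+$93.38 billion) / 0.66 ≈ +$141 billion.

+$141 billion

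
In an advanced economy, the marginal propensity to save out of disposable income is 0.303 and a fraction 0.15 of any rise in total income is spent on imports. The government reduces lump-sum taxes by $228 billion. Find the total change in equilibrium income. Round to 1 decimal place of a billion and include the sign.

MPC = 1 − MPS = 1 − 0.303 = 0.697.
A lump-sum tax change of −$228 billion shifts disposable income by +$228 billion; first-round consumption changes by −c × ΔT = −0.697 × (−$228 billion) = +$158.916 billion.
Expenditure multiplier = 1/(1 − c + m) = 1/(1 − 0.697 + 0.15) = 1/0.453 ≈ 2.208.
The tax multiplier is −c × k ≈ −1.539, so ΔY = k × (−c·ΔT) = (+$158.916 billion) / 0.453 ≈ +$350.8 billion.

+$350.8 billion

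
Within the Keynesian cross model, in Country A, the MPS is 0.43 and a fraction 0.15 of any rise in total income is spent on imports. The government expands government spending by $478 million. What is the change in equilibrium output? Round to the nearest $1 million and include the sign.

MPC = 1 − MPS = 1 − 0.43 = 0.57.
Government-spending multiplier = 1/(1 − c + m) = 1/(1 − 0.57 + 0.15) = 1/0.58 ≈ 1.724.
ΔY = k × ΔG = (+$478 million) / 0.58 ≈ +$824 million.

+$824 million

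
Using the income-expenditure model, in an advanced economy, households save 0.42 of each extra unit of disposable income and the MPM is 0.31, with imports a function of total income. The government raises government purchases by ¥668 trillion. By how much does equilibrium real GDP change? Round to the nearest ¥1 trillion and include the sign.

MPC = 1 − MPS = 1 − 0.42 = 0.58.
Expenditure multiplier = 1/(1 − c + m) = 1/(1 − 0.58 + 0.31) = 1/0.73 ≈ 1.37.
ΔY = k × ΔG = (+¥668 trillion) / 0.73 ≈ +¥915 trillion.

+¥915 trillion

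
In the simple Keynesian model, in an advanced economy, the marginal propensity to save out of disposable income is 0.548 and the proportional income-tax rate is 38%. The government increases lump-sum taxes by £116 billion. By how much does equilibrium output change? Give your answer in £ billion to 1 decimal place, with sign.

−£72.8 billion

MPC = 1 − MPS = 1 − 0.548 = 0.452.
A lump-sum tax change of +£116 billion shifts disposable income by −£116 billion; first-round consumption changes by −c × ΔT = −0.452 × (+£116 billion) = −£52.432 billion.
Expenditure multiplier = 1/(1 − c(1−t)) = 1/(1 − 0.452×0.62) = 1/0.71976 ≈ 1.389.
The tax multiplier is −c × k ≈ −0.628, so ΔY = k × (−c·ΔT) = (−£52.432 billion) / 0.71976 ≈ −£72.8 billion.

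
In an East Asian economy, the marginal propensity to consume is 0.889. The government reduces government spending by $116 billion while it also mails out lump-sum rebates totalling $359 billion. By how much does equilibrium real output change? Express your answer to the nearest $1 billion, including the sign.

+$1,830 billion

Expenditure multiplier = 1/(1 − MPC) = 1/(1 − 0.889) = 1/0.111 ≈ 9.009.
ΔG contributes k·ΔG = (−$116 billion) / 0.111 ≈ −$1,045 billion.
ΔT of −$359 billion changes first-round spending by −c·ΔT = +$319.151 billion, contributing k·(−c·ΔT) = (+$319.151 billion) / 0.111 ≈ +$2,875.2 billion.
Net ΔY = k(ΔG − c·ΔT) = (+$203.151 billion) / 0.111 ≈ +$1,830 billion.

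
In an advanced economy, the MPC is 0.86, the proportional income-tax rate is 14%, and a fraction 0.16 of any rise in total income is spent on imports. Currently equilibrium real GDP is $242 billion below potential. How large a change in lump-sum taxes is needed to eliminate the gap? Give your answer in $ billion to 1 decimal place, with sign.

−$118.3 billion

Spending multiplier = 1/(1 − c(1−t) + m) = 1/(1 − 0.86×0.86 + 0.16) = 1/0.4204 ≈ 2.379.
Tax multiplier = −c·k = −0.86/0.4204 ≈ −2.046. Need ΔY = +$242 billion, so ΔT = ΔY/(−c·k) = −(+$242 billion) × 0.4204 / 0.86 ≈ −$118.3 billion.
The government should cut lump-sum taxes by $118.3 billion.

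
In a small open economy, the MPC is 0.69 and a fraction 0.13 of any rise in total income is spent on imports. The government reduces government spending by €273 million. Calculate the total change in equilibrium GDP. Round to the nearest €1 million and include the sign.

Expenditure multiplier = 1/(1 − c + m) = 1/(1 − 0.69 + 0.13) = 1/0.44 ≈ 2.273.
ΔY = k × ΔG = (−€273 million) / 0.44 ≈ −€620 million.

−€620 million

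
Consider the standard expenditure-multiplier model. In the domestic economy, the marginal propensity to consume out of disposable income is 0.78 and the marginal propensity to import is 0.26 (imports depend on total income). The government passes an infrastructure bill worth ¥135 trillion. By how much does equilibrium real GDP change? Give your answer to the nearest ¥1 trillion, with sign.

+¥281 trillion

Government-spending multiplier = 1/(1 − c + m) = 1/(1 − 0.78 + 0.26) = 1/0.48 ≈ 2.083.
ΔY = k × ΔG = (+¥135 trillion) / 0.48 ≈ +¥281 trillion.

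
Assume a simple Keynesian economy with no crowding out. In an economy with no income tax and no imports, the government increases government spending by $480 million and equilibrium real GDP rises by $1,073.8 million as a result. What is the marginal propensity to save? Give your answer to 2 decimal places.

0.45

Implied spending multiplier k = ΔY/ΔG = 1,073.8/480 ≈ 2.2371.
Since k = 1/(1 − MPC), MPC = 1 − 1/k = 1 − ΔG/ΔY = 1 − 480/1,073.8 ≈ 0.55.
MPS = 1 − MPC = 0.45.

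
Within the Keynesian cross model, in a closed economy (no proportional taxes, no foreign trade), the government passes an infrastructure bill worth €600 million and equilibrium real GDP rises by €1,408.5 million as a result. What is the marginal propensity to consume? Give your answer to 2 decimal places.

Implied spending multiplier k = ΔY/ΔG = 1,408.5/600 = 2.3475.
Since k = 1/(1 − MPC), MPC = 1 − 1/k = 1 − ΔG/ΔY = 1 − 600/1,408.5 ≈ 0.57.

0.57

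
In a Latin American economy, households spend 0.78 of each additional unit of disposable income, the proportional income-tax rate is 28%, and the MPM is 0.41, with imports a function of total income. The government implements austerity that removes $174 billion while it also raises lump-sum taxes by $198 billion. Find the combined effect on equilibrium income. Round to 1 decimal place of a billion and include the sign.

−$387.1 billion

Expenditure multiplier = 1/(1 − c(1−t) + m) = 1/(1 − 0.78×0.72 + 0.41) = 1/0.8484 ≈ 1.179.
ΔG contributes k·ΔG = (−$174 billion) / 0.8484 ≈ −$205.1 billion.
ΔT of +$198 billion changes first-round spending by −c·ΔT = −$154.44 billion, contributing k·(−c·ΔT) = (−$154.44 billion) / 0.8484 ≈ −$182 billion.
Net ΔY = k(ΔG − c·ΔT) = (−$328.44 billion) / 0.8484 ≈ −$387.1 billion.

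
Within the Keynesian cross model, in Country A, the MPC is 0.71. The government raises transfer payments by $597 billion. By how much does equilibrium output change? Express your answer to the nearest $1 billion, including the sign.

+$1,462 billion

The transfer change shifts disposable income by +$597 billion, so first-round consumption changes by c·ΔTR = 0.71 × (+$597 billion) = +$423.87 billion.
Expenditure multiplier = 1/(1 − MPC) = 1/(1 − 0.71) = 1/0.29 ≈ 3.448.
The transfer multiplier is c × k ≈ 2.448, so ΔY = k × (c·ΔTR) = (+$423.87 billion) / 0.29 ≈ +$1,462 billion.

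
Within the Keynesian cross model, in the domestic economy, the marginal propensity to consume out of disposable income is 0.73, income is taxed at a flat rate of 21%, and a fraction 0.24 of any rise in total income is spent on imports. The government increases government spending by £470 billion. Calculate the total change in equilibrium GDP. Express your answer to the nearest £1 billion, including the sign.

Government-spending multiplier = 1/(1 − c(1−t) + m) = 1/(1 − 0.73×0.79 + 0.24) = 1/0.6633 ≈ 1.508.
ΔY = k × ΔG = (+£470 billion) / 0.6633 ≈ +£709 billion.

+£709 billion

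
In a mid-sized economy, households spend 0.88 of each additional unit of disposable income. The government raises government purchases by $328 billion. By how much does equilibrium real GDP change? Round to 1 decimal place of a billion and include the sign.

Expenditure multiplier = 1/(1 − MPC) = 1/(1 − 0.88) = 1/0.12 ≈ 8.333.
ΔY = k × ΔG = (+$328 billion) / 0.12 ≈ +$2,733.3 billion.

+$2,733.3 billion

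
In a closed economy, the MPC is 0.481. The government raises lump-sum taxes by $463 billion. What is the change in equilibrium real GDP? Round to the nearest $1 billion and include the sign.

−$429 billion

A lump-sum tax change of +$463 billion shifts disposable income by −$463 billion; first-round consumption changes by −c × ΔT = −0.481 × (+$463 billion) = −$222.703 billion.
Expenditure multiplier = 1/(1 − MPC) = 1/(1 − 0.481) = 1/0.519 ≈ 1.927.
The tax multiplier is −c × k ≈ −0.927, so ΔY = k × (−c·ΔT) = (−$222.703 billion) / 0.519 ≈ −$429 billion.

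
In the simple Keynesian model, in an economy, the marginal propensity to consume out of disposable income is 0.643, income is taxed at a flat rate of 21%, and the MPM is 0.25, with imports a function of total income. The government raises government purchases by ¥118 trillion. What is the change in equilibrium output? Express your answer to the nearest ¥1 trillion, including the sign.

Expenditure multiplier = 1/(1 − c(1−t) + m) = 1/(1 − 0.643×0.79 + 0.25) = 1/0.74203 ≈ 1.348.
ΔY = k × ΔG = (+¥118 trillion) / 0.74203 ≈ +¥159 trillion.

+¥159 trillion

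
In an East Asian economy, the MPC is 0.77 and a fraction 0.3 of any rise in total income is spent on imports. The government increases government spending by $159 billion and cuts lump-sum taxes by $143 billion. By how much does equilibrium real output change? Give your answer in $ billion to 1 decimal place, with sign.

+$507.8 billion

Expenditure multiplier = 1/(1 − c + m) = 1/(1 − 0.77 + 0.3) = 1/0.53 ≈ 1.887.
ΔG contributes k·ΔG = (+$159 billion) / 0.53 = +$300 billion.
ΔT of −$143 billion changes first-round spending by −c·ΔT = +$110.11 billion, contributing k·(−c·ΔT) = (+$110.11 billion) / 0.53 ≈ +$207.8 billion.
Net ΔY = k(ΔG − c·ΔT) = (+$269.11 billion) / 0.53 ≈ +$507.8 billion.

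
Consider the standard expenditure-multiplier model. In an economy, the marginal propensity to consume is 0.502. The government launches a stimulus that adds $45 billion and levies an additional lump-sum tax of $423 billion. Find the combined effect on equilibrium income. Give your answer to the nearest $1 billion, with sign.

Expenditure multiplier = 1/(1 − MPC) = 1/(1 − 0.502) = 1/0.498 ≈ 2.008.
ΔG contributes k·ΔG = (+$45 billion) / 0.498 ≈ +$90.4 billion.
ΔT of +$423 billion changes first-round spending by −c·ΔT = −$212.346 billion, contributing k·(−c·ΔT) = (−$212.346 billion) / 0.498 ≈ −$426.4 billion.
Net ΔY = k(ΔG − c·ΔT) = (−$167.346 billion) / 0.498 ≈ −$336 billion.

−$336 billion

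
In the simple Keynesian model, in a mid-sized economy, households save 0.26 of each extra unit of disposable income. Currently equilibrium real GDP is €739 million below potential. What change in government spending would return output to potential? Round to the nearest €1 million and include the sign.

+€192 million

MPC = 1 − MPS = 1 − 0.26 = 0.74.
Spending multiplier = 1/(1 − MPC) = 1/(1 − 0.74) = 1/0.26 ≈ 3.846.
Need ΔY = +€739 million, so ΔG = ΔY/k = (+€739 million) × 0.26 ≈ +€192 million.
The government should increase government spending by €192 million.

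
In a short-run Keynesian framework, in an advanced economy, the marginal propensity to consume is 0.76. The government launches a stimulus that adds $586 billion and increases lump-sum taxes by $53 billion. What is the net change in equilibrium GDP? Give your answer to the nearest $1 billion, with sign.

+$2,274 billion

Expenditure multiplier = 1/(1 − MPC) = 1/(1 − 0.76) = 1/0.24 ≈ 4.167.
ΔG contributes k·ΔG = (+$586 billion) / 0.24 ≈ +$2,441.7 billion.
ΔT of +$53 billion changes first-round spending by −c·ΔT = −$40.28 billion, contributing k·(−c·ΔT) = (−$40.28 billion) / 0.24 ≈ −$167.8 billion.
Net ΔY = k(ΔG − c·ΔT) = (+$545.72 billion) / 0.24 ≈ +$2,274 billion.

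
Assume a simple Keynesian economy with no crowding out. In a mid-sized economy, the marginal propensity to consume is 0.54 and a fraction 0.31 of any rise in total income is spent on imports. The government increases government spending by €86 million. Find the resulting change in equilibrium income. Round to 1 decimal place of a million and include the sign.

+€111.7 million

Spending multiplier = 1/(1 − c + m) = 1/(1 − 0.54 + 0.31) = 1/0.77 ≈ 1.299.
ΔY = k × ΔG = (+€86 million) / 0.77 ≈ +€111.7 million.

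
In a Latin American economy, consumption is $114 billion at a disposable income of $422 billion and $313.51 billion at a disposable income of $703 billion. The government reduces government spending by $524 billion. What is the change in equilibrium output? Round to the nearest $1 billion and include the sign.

MPC = ΔC/ΔYd = (313.51 − 114)/(703 − 422) = 199.51/281 = 0.71.
Spending multiplier = 1/(1 − MPC) = 1/(1 − 0.71) = 1/0.29 ≈ 3.448.
ΔY = k × ΔG = (−$524 billion) / 0.29 ≈ −$1,807 billion.

−$1,807 billion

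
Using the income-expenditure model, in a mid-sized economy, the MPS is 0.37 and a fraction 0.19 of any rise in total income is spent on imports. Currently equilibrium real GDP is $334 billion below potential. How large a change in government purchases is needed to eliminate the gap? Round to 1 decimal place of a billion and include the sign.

MPC = 1 − MPS = 1 − 0.37 = 0.63.
Spending multiplier = 1/(1 − c + m) = 1/(1 − 0.63 + 0.19) = 1/0.56 ≈ 1.786.
Need ΔY = +$334 billion, so ΔG = ΔY/k = (+$334 billion) × 0.56 ≈ +$187 billion.
The government should increase government purchases by $187 billion.

+$187.0 billion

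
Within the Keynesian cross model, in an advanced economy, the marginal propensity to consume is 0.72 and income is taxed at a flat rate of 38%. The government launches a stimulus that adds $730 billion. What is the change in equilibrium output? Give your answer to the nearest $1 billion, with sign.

Government-spending multiplier = 1/(1 − c(1−t)) = 1/(1 − 0.72×0.62) = 1/0.5536 ≈ 1.806.
ΔY = k × ΔG = (+$730 billion) / 0.5536 ≈ +$1,319 billion.

+$1,319 billion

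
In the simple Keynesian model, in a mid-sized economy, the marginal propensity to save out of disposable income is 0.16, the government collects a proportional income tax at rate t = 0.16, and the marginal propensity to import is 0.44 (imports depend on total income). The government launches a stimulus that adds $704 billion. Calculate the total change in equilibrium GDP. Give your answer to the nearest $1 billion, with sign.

+$959 billion

MPC = 1 − MPS = 1 − 0.16 = 0.84.
Spending multiplier = 1/(1 − c(1−t) + m) = 1/(1 − 0.84×0.84 + 0.44) = 1/0.7344 ≈ 1.362.
ΔY = k × ΔG = (+$704 billion) / 0.7344 ≈ +$959 billion.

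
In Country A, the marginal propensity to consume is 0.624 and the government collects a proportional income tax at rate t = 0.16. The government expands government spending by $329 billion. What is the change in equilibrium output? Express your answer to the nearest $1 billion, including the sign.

+$691 billion

Government-spending multiplier = 1/(1 − c(1−t)) = 1/(1 − 0.624×0.84) = 1/0.47584 ≈ 2.102.
ΔY = k × ΔG = (+$329 billion) / 0.47584 ≈ +$691 billion.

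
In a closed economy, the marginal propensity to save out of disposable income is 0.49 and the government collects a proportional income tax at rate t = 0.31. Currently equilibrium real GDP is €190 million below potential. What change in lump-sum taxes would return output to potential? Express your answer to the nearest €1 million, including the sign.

−€241 million

MPC = 1 − MPS = 1 − 0.49 = 0.51.
Spending multiplier = 1/(1 − c(1−t)) = 1/(1 − 0.51×0.69) = 1/0.6481 ≈ 1.543.
Tax multiplier = −c·k = −0.51/0.6481 ≈ −0.787. Need ΔY = +€190 million, so ΔT = ΔY/(−c·k) = −(+€190 million) × 0.6481 / 0.51 ≈ −€241 million.
The government should cut lump-sum taxes by €241 million.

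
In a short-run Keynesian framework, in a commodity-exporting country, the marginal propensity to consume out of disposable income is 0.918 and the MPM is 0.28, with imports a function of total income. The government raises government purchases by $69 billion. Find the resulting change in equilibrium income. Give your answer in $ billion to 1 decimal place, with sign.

+$190.6 billion

Expenditure multiplier = 1/(1 − c + m) = 1/(1 − 0.918 + 0.28) = 1/0.362 ≈ 2.762.
ΔY = k × ΔG = (+$69 billion) / 0.362 ≈ +$190.6 billion.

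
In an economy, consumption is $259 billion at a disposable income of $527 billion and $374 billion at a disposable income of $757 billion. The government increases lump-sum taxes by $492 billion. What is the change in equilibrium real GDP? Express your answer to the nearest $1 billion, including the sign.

−$492 billion

MPC = ΔC/ΔYd = (374 − 259)/(757 − 527) = 115/230 = 0.5.
A lump-sum tax change of +$492 billion shifts disposable income by −$492 billion; first-round consumption changes by −c × ΔT = −0.5 × (+$492 billion) = −$246 billion.
Expenditure multiplier = 1/(1 − MPC) = 1/(1 − 0.5) = 1/0.5 = 2.
The tax multiplier is −c × k = −1, so ΔY = k × (−c·ΔT) = (−$246 billion) / 0.5 = −$492 billion.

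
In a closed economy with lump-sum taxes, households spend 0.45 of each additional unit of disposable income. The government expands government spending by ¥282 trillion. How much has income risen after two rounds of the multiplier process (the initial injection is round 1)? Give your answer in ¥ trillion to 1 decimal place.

¥408.9 trillion

Round 1 adds ΔG = ¥282 trillion; each later round is MPC = 0.45 times the previous.
After 2 rounds: 282 + 126.9 = ΔG·(1 − c^2)/(1 − c) = 282 × (1 − 0.2025)/0.55 = ¥408.9 trillion.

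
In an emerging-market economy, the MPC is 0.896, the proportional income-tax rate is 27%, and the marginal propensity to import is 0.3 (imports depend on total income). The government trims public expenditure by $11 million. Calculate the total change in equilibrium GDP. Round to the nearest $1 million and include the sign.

−$17 million

Government-spending multiplier = 1/(1 − c(1−t) + m) = 1/(1 − 0.896×0.73 + 0.3) = 1/0.64592 ≈ 1.548.
ΔY = k × ΔG = (−$11 million) / 0.64592 ≈ −$17 million.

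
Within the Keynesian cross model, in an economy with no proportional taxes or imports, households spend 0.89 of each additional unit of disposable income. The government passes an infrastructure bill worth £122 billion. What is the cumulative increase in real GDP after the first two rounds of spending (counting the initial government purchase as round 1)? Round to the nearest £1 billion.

£231 billion

Round 1 adds ΔG = £122 billion; each later round is MPC = 0.89 times the previous.
After 2 rounds: 122 + 108.58 = ΔG·(1 − c^2)/(1 − c) = 122 × (1 − 0.7921)/0.11 ≈ £231 billion.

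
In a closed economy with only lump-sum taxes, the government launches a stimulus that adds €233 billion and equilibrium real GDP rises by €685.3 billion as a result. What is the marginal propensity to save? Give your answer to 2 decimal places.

0.34

Implied spending multiplier k = ΔY/ΔG = 685.3/233 ≈ 2.9412.
Since k = 1/(1 − MPC), MPC = 1 − 1/k = 1 − ΔG/ΔY = 1 − 233/685.3 ≈ 0.66.
MPS = 1 − MPC = 0.34.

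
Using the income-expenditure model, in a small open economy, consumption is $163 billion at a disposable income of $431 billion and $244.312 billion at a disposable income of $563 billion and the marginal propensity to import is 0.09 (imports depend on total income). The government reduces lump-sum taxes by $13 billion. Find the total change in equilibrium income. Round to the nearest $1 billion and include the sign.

+$17 billion

MPC = ΔC/ΔYd = (244.312 − 163)/(563 − 431) = 81.312/132 = 0.616.
A lump-sum tax change of −$13 billion shifts disposable income by +$13 billion; first-round consumption changes by −c × ΔT = −0.616 × (−$13 billion) = +$8.008 billion.
Expenditure multiplier = 1/(1 − c + m) = 1/(1 − 0.616 + 0.09) = 1/0.474 ≈ 2.11.
The tax multiplier is −c × k ≈ −1.3, so ΔY = k × (−c·ΔT) = (+$8.008 billion) / 0.474 ≈ +$17 billion.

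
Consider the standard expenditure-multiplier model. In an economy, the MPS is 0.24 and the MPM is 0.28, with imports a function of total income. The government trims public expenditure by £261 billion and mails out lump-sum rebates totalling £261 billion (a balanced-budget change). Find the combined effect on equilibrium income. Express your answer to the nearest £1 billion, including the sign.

−£120 billion

MPC = 1 − MPS = 1 − 0.24 = 0.76.
Expenditure multiplier = 1/(1 − c + m) = 1/(1 − 0.76 + 0.28) = 1/0.52 ≈ 1.923.
ΔG contributes k·ΔG = (−£261 billion) / 0.52 ≈ −£501.9 billion.
ΔT of −£261 billion changes first-round spending by −c·ΔT = +£198.36 billion, contributing k·(−c·ΔT) = (+£198.36 billion) / 0.52 ≈ +£381.5 billion.
Net ΔY = k(ΔG − c·ΔT) = (−£62.64 billion) / 0.52 ≈ −£120 billion.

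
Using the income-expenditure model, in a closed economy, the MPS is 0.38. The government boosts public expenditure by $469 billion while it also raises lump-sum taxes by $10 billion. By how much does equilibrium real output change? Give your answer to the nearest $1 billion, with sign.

+$1,218 billion

MPC = 1 − MPS = 1 − 0.38 = 0.62.
Expenditure multiplier = 1/(1 − MPC) = 1/(1 − 0.62) = 1/0.38 ≈ 2.632.
ΔG contributes k·ΔG = (+$469 billion) / 0.38 ≈ +$1,234.2 billion.
ΔT of +$10 billion changes first-round spending by −c·ΔT = −$6.2 billion, contributing k·(−c·ΔT) = (−$6.2 billion) / 0.38 ≈ −$16.3 billion.
Net ΔY = k(ΔG − c·ΔT) = (+$462.8 billion) / 0.38 ≈ +$1,218 billion.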